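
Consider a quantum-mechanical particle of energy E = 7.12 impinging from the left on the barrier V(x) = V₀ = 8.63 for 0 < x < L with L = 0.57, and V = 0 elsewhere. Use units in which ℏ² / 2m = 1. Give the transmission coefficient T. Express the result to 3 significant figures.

T = 0.501

E < V₀: inside the barrier ψ ∝ e^{±κx} with κ = √(2m(V₀ − E))/ℏ = 1.229.
κL = 0.7004, sinh(κL) = 0.7591.
The exact tunnelling result is T⁻¹ = 1 + V₀² sinh²(κL) / [4E(V₀ − E)] = 1.998, so T = 0.501.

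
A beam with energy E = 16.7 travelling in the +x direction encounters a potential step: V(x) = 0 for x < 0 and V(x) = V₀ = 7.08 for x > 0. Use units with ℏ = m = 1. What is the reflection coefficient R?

On each side the TISE gives plane waves with k = √(2m(E − V))/ℏ: k₁ = √(2·1·16.7) = 5.779, k₂ = √(2·1·9.62) = 4.386.
Matching ψ and ψ′ at x = 0 gives r = (k₁ − k₂)/(k₁ + k₂), so R = r² = 0.01878 and T = 1 − R = 0.9812.

R = 0.0188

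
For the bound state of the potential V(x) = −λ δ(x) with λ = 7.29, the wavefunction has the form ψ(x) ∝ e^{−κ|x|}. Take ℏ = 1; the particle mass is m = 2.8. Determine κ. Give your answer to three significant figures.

κ = 20.4

Integrate −(ℏ²/2m)ψ'' − λδ(x)ψ = Eψ from −ε to +ε: the ψ'' term gives ψ'(0⁺) − ψ'(0⁻) and the δ term gives −(2mλ/ℏ²)ψ(0).
With ψ ∝ e^{−κ|x|} this yields −2κ = −2mλ/ℏ², so κ = mλ/ℏ² = 20.41.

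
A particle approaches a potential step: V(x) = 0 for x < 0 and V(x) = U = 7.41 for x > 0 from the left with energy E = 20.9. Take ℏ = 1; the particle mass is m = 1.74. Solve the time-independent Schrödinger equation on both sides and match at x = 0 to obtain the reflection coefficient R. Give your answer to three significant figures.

R = 0.0119

On each side the TISE gives plane waves with k = √(2m(E − V))/ℏ: k₁ = √(2·1.74·20.9) = 8.528, k₂ = √(2·1.74·13.49) = 6.852.
Continuity of ψ and ψ′ at the step yields the reflection amplitude r = (k₁ − k₂)/(k₁ + k₂) = 0.1090; thus R = |r|² = 0.01188, T = 0.9881.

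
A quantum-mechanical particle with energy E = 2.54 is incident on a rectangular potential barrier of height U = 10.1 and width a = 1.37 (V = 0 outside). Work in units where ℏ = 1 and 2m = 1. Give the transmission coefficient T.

E < U: inside the barrier ψ ∝ e^{±κx} with κ = √(2m(U − E))/ℏ = 2.750.
κa = 3.767, sinh(κa) = 21.61.
Matching ψ, ψ′ at both faces gives T = [1 + U² sinh²(κa) / (4E(U − E))]⁻¹ = 1/621.3 = 0.00161.

T = 0.00161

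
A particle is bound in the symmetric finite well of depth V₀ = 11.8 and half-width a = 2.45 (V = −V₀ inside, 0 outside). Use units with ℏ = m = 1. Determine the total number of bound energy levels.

N = 8

Define the well-strength parameter z₀ = (a/ℏ)√(2mV₀) = 2.45 × √(2·1·11.8) = 11.90.
A new bound state (alternating even/odd) appears each time z₀ passes a multiple of π/2, so N = ⌊2z₀/π⌋ + 1 = ⌊7.577⌋ + 1 = 8.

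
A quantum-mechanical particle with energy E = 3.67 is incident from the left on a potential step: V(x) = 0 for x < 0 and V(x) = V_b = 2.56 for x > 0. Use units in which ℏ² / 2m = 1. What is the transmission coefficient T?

On each side the TISE gives plane waves with k = √(2m(E − V))/ℏ: k₁ = √(2·½·3.67) = 1.916, k₂ = √(2·½·1.11) = 1.054.
Continuity of ψ and ψ′ at the step yields the reflection amplitude r = (k₁ − k₂)/(k₁ + k₂) = 0.2904; thus R = |r|² = 0.08431, T = 0.9157.

T = 0.916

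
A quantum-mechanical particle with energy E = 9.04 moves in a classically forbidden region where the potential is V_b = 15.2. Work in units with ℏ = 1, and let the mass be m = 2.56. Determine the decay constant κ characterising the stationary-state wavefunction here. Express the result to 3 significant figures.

Since E < V_b the TISE in this region is ψ'' = κ²ψ with κ = √(2m(V_b − E))/ℏ.
κ = √(2 × 2.56 × 6.16) = 5.616.

κ = 5.62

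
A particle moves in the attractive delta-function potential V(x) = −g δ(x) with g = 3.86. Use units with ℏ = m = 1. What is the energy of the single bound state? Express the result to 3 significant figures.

E = -7.45

For x ≠ 0 the bound state is ψ ∝ e^{−κ|x|}; integrating the TISE across the delta gives the cusp condition 2κ = 2mg/ℏ², so κ = 3.860.
Then E = −ℏ²κ²/(2m) = −mg²/(2ℏ²) = -7.450.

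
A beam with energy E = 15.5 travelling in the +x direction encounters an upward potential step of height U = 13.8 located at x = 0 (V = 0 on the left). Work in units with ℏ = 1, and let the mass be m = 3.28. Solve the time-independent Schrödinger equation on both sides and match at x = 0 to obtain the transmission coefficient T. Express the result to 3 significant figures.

T = 0.748

The wavenumbers are k₁ = √(2mE)/ℏ = 10.08 on the left and k₂ = √(2m(E − U))/ℏ = 3.339 on the right.
Matching ψ and ψ′ at x = 0 gives r = (k₁ − k₂)/(k₁ + k₂), so R = r² = 0.2524 and T = 1 − R = 0.7476.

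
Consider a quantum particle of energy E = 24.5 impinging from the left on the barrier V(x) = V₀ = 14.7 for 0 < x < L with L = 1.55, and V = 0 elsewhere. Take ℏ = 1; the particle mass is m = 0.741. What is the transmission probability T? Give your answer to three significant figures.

Above the barrier the interior wavenumber is k₂ = √(2m(E − V₀))/ℏ = 3.811, giving phase k₂L = 5.907.
Matching at both interfaces gives T⁻¹ = 1 + V₀² sin²(k₂L) / [4E(E − V₀)] = 1.030, hence T = 0.971.

T = 0.971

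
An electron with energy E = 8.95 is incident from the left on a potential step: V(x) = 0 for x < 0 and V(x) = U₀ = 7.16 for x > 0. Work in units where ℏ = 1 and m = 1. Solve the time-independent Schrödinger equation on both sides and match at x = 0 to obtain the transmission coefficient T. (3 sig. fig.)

T = 0.854

The wavenumbers are k₁ = √(2mE)/ℏ = 4.231 on the left and k₂ = √(2m(E − U₀))/ℏ = 1.892 on the right.
Matching ψ and ψ′ at x = 0 gives r = (k₁ − k₂)/(k₁ + k₂), so R = r² = 0.1459 and T = 1 − R = 0.8541.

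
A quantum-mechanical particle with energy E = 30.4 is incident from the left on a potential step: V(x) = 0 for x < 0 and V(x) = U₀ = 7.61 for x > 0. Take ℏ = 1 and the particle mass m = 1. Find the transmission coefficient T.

The wavenumbers are k₁ = √(2mE)/ℏ = 7.797 on the left and k₂ = √(2m(E − U₀))/ℏ = 6.751 on the right.
Continuity of ψ and ψ′ at the step yields the reflection amplitude r = (k₁ − k₂)/(k₁ + k₂) = 0.07191; thus R = |r|² = 0.005170, T = 0.9948.

T = 0.995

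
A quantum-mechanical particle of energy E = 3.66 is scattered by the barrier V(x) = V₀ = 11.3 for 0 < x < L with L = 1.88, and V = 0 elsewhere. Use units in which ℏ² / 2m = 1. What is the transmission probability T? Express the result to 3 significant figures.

T = 0.000107

E < V₀: inside the barrier ψ ∝ e^{±κx} with κ = √(2m(V₀ − E))/ℏ = 2.764.
κL = 5.196, sinh(κL) = 90.31.
The exact tunnelling result is T⁻¹ = 1 + V₀² sinh²(κL) / [4E(V₀ − E)] = 9312, so T = 0.000107.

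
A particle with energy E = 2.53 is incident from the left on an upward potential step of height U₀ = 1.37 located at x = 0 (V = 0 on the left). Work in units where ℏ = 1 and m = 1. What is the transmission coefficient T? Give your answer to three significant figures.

T = 0.963

On each side the TISE gives plane waves with k = √(2m(E − V))/ℏ: k₁ = √(2·1·2.53) = 2.249, k₂ = √(2·1·1.16) = 1.523.
Matching ψ and ψ′ at x = 0 gives r = (k₁ − k₂)/(k₁ + k₂), so R = r² = 0.03706 and T = 1 − R = 0.9629.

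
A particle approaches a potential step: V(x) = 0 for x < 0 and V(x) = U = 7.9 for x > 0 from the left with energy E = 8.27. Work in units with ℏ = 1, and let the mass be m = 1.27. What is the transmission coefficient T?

The wavenumbers are k₁ = √(2mE)/ℏ = 4.583 on the left and k₂ = √(2m(E − U))/ℏ = 0.9694 on the right.
Continuity of ψ and ψ′ at the step yields the reflection amplitude r = (k₁ − k₂)/(k₁ + k₂) = 0.6508; thus R = |r|² = 0.4236, T = 0.5764.

T = 0.576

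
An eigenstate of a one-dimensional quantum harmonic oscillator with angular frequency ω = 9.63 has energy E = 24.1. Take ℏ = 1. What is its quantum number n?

E_n = ℏω(n + ½) ⇒ n = E/(ℏω) − ½ = 24.1/9.63 − 0.5 = 2.003 → n = 2.

n = 2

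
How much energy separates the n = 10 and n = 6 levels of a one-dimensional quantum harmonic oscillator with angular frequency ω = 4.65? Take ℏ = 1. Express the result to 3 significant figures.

E_n = ℏω(n + ½), so ΔE = (10 − 6) ℏω = 4 × 4.65 = 18.60.

ΔE = 18.6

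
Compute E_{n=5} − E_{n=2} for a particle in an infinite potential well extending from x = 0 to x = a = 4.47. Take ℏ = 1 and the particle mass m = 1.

E_n = n²π²ℏ²/(2ma²), so ΔE = (5² − 2²) π²ℏ²/(2ma²).
ΔE = 21 × π² / (2 × 1 × 4.47²) = 5.186.

ΔE = 5.19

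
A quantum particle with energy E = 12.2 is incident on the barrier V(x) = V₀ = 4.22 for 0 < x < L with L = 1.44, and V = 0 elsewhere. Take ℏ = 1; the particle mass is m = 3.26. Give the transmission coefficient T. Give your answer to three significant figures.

T = 0.970

E > V₀: inside the barrier k₂ = √(2m(E − V₀))/ℏ = 7.213, k₂L = 10.39.
T = [1 + V₀² sin²(k₂L) / (4E(E − V₀))]⁻¹ = 1/1.031 = 0.970.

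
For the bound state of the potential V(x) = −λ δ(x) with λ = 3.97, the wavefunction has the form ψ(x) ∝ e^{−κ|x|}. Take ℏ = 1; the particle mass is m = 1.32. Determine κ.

κ = 5.24

Integrate −(ℏ²/2m)ψ'' − λδ(x)ψ = Eψ from −ε to +ε: the ψ'' term gives ψ'(0⁺) − ψ'(0⁻) and the δ term gives −(2mλ/ℏ²)ψ(0).
With ψ ∝ e^{−κ|x|} this yields −2κ = −2mλ/ℏ², so κ = mλ/ℏ² = 5.240.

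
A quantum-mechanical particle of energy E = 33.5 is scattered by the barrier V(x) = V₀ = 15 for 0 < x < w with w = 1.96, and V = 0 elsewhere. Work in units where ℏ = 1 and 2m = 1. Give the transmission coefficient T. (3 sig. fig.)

T = 0.940

E > V₀: inside the barrier k₂ = √(2m(E − V₀))/ℏ = 4.301, k₂w = 8.430.
Matching at both interfaces gives T⁻¹ = 1 + V₀² sin²(k₂w) / [4E(E − V₀)] = 1.064, hence T = 0.940.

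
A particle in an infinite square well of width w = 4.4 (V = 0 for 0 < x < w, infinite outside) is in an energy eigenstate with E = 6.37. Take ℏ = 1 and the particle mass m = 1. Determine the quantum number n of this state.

For an infinite well E_n = n²π²ℏ²/(2mw²), so n = (w/πℏ)√(2mE).
n = (4.4/π) × √(2 × 1 × 6.37) = 4.999 → n = 5.

n = 5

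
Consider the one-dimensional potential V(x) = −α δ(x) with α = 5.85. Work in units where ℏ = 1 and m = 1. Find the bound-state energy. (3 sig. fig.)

E = -17.1

For x ≠ 0 the bound state is ψ ∝ e^{−κ|x|}; integrating the TISE across the delta gives the cusp condition 2κ = 2mα/ℏ², so κ = 5.850.
Then E = −ℏ²κ²/(2m) = −mα²/(2ℏ²) = -17.11.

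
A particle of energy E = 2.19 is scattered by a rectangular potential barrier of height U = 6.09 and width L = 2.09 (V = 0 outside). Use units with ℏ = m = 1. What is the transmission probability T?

E < U: inside the barrier ψ ∝ e^{±κx} with κ = √(2m(U − E))/ℏ = 2.793.
κL = 5.837, sinh(κL) = 171.4.
Matching ψ, ψ′ at both faces gives T = [1 + U² sinh²(κL) / (4E(U − E))]⁻¹ = 1/31890 = 0.0000314.

T = 0.0000314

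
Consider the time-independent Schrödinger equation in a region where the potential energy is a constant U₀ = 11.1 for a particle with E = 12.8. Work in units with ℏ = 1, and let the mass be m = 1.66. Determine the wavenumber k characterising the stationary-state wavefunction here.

With E > U₀ the solution is oscillatory, ψ ∝ e^{±ikx} with k = √(2m(E − U₀))/ℏ.
k = √(2 × 1.66 × 1.7) = 2.376.

k = 2.38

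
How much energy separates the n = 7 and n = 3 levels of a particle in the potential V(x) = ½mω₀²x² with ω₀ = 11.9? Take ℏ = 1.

E_n = ℏω₀(n + ½), so ΔE = (7 − 3) ℏω₀ = 4 × 11.9 = 47.60.

ΔE = 47.6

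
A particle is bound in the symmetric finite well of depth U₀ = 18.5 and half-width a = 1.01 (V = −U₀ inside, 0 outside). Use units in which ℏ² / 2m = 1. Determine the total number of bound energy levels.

Define the well-strength parameter z₀ = (a/ℏ)√(2mU₀) = 1.01 × √(2·0.5·18.5) = 4.344.
The even/odd transcendental equations gain one root per π/2 in z₀, giving N = 1 + ⌊2z₀/π⌋ = 1 + ⌊2.766⌋ = 3.

N = 3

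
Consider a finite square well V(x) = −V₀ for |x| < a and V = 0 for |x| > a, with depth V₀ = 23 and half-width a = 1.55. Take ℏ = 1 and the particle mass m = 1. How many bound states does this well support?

Define the well-strength parameter z₀ = (a/ℏ)√(2mV₀) = 1.55 × √(2·1·23) = 10.51.
A new bound state (alternating even/odd) appears each time z₀ passes a multiple of π/2, so N = ⌊2z₀/π⌋ + 1 = ⌊6.693⌋ + 1 = 7.

N = 7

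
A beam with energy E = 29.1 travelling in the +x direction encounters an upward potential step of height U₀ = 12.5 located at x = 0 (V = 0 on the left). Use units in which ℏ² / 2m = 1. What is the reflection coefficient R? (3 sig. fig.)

On each side the TISE gives plane waves with k = √(2m(E − V))/ℏ: k₁ = √(2·½·29.1) = 5.394, k₂ = √(2·½·16.6) = 4.074.
Continuity of ψ and ψ′ at the step yields the reflection amplitude r = (k₁ − k₂)/(k₁ + k₂) = 0.1394; thus R = |r|² = 0.01944, T = 0.9806.

R = 0.0194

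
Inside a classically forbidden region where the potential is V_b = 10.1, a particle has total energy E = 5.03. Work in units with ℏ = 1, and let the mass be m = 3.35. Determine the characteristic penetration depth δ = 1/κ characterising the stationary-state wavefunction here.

δ = 0.172

Since E < V_b the TISE in this region is ψ'' = κ²ψ with κ = √(2m(V_b − E))/ℏ.
κ = √(2 × 3.35 × 5.07) = 5.828. The penetration depth is δ = 1/κ = 0.172.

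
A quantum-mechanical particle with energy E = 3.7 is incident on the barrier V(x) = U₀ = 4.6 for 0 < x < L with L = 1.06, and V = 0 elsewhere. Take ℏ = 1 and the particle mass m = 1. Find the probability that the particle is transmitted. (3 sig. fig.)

Since E < U₀ the interior solution is evanescent with decay constant κ = √(2m(U₀ − E))/ℏ = 1.342.
κL = 1.422, sinh(κL) = 1.952.
The exact tunnelling result is T⁻¹ = 1 + U₀² sinh²(κL) / [4E(U₀ − E)] = 7.055, so T = 0.142.

T = 0.142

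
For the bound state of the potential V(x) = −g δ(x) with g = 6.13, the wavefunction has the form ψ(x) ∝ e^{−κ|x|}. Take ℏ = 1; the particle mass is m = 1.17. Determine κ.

κ = 7.17

Integrate −(ℏ²/2m)ψ'' − gδ(x)ψ = Eψ from −ε to +ε: the ψ'' term gives ψ'(0⁺) − ψ'(0⁻) and the δ term gives −(2mg/ℏ²)ψ(0).
With ψ ∝ e^{−κ|x|} this yields −2κ = −2mg/ℏ², so κ = mg/ℏ² = 7.172.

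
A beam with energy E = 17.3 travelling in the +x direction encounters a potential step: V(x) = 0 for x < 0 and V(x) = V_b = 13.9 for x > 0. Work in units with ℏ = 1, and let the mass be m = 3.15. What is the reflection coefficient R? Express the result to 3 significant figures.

R = 0.149

On each side the TISE gives plane waves with k = √(2m(E − V))/ℏ: k₁ = √(2·3.15·17.3) = 10.44, k₂ = √(2·3.15·3.4) = 4.628.
Continuity of ψ and ψ′ at the step yields the reflection amplitude r = (k₁ − k₂)/(k₁ + k₂) = 0.3857; thus R = |r|² = 0.1488, T = 0.8512.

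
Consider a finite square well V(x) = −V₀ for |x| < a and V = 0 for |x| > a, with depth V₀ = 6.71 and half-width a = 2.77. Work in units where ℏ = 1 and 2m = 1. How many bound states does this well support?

N = 5

Define the well-strength parameter z₀ = (a/ℏ)√(2mV₀) = 2.77 × √(2·0.5·6.71) = 7.175.
A new bound state (alternating even/odd) appears each time z₀ passes a multiple of π/2, so N = ⌊2z₀/π⌋ + 1 = ⌊4.568⌋ + 1 = 5.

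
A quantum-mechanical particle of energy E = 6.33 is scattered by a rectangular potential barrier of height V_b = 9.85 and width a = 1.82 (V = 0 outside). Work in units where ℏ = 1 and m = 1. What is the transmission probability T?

T = 0.000235

E < V_b: inside the barrier ψ ∝ e^{±κx} with κ = √(2m(V_b − E))/ℏ = 2.653.
κa = 4.829, sinh(κa) = 62.54.
Matching ψ, ψ′ at both faces gives T = [1 + V_b² sinh²(κa) / (4E(V_b − E))]⁻¹ = 1/4259 = 0.000235.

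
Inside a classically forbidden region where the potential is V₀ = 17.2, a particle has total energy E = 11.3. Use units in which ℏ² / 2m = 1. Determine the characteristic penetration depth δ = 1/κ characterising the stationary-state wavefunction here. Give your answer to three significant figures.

Since E < V₀ the TISE in this region is ψ'' = κ²ψ with κ = √(2m(V₀ − E))/ℏ.
κ = √(2 × 0.5 × 5.9) = 2.429. The penetration depth is δ = 1/κ = 0.412.

δ = 0.412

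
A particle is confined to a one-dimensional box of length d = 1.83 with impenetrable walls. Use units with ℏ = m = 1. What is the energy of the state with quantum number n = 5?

Requiring ψ(0) = ψ(d) = 0 quantises k = nπ/d, hence E_n = ℏ²k²/2m = n²π²ℏ²/(2md²).
E_5 = 5² × π² / (2 × 1 × 1.83²) = 36.84.

E = 36.8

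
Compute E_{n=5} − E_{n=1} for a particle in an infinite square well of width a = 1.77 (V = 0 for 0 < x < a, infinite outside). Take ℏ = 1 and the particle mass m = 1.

ΔE = 37.8

E_n = n²π²ℏ²/(2ma²), so ΔE = (5² − 1²) π²ℏ²/(2ma²).
ΔE = 24 × π² / (2 × 1 × 1.77²) = 37.80.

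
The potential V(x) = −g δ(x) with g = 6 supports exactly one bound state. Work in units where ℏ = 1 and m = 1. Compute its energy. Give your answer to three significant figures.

The bound state is ψ(x) = √κ e^{−κ|x|}. The derivative jump ψ'(0⁺) − ψ'(0⁻) = −(2mg/ℏ²)ψ(0) fixes κ = mg/ℏ² = 6.000.
Then E = −ℏ²κ²/(2m) = −mg²/(2ℏ²) = -18.00.

E = -18.0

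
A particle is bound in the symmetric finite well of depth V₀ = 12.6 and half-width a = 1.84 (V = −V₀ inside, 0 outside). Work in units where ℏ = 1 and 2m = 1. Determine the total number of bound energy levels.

N = 5

The dimensionless depth is z₀ = a√(2mV₀)/ℏ = 1.84 × √(12.60) = 6.531.
The even/odd transcendental equations gain one root per π/2 in z₀, giving N = 1 + ⌊2z₀/π⌋ = 1 + ⌊4.158⌋ = 5.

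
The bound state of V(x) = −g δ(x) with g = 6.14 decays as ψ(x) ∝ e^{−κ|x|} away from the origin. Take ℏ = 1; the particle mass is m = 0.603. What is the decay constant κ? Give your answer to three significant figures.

κ = 3.70

Integrate −(ℏ²/2m)ψ'' − gδ(x)ψ = Eψ from −ε to +ε: the ψ'' term gives ψ'(0⁺) − ψ'(0⁻) and the δ term gives −(2mg/ℏ²)ψ(0).
With ψ ∝ e^{−κ|x|} this yields −2κ = −2mg/ℏ², so κ = mg/ℏ² = 3.702.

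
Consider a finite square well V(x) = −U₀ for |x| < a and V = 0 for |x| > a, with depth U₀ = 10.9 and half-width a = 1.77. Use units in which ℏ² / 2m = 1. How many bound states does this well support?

N = 4

The dimensionless depth is z₀ = a√(2mU₀)/ℏ = 1.77 × √(10.90) = 5.844.
A new bound state (alternating even/odd) appears each time z₀ passes a multiple of π/2, so N = ⌊2z₀/π⌋ + 1 = ⌊3.720⌋ + 1 = 4.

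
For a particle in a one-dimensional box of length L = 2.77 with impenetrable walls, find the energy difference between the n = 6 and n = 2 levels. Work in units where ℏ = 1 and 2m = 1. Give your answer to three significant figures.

ΔE = 41.2

E_n = n²π²ℏ²/(2mL²), so ΔE = (6² − 2²) π²ℏ²/(2mL²).
ΔE = 32 × π² / (2 × 0.5 × 2.77²) = 41.16.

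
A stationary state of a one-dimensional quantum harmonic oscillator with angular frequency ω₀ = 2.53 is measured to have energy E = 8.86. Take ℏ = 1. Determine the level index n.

n = 3

E_n = ℏω₀(n + ½) ⇒ n = E/(ℏω₀) − ½ = 8.86/2.53 − 0.5 = 3.002 → n = 3.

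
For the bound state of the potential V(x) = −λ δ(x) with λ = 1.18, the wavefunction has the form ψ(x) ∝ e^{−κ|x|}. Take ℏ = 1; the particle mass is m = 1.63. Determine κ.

Integrate −(ℏ²/2m)ψ'' − λδ(x)ψ = Eψ from −ε to +ε: the ψ'' term gives ψ'(0⁺) − ψ'(0⁻) and the δ term gives −(2mλ/ℏ²)ψ(0).
With ψ ∝ e^{−κ|x|} this yields −2κ = −2mλ/ℏ², so κ = mλ/ℏ² = 1.923.

κ = 1.92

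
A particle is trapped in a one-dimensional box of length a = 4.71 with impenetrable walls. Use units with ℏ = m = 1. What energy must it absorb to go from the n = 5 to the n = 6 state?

E_n = n²π²ℏ²/(2ma²), so ΔE = (6² − 5²) π²ℏ²/(2ma²).
ΔE = 11 × π² / (2 × 1 × 4.71²) = 2.447.

ΔE = 2.45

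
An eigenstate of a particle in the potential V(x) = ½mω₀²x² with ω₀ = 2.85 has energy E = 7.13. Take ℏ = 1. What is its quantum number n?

n = 2

Invert E_n = (n + ½)ℏω₀: n = E/ℏω₀ − ½ = 2.002, so n = 2.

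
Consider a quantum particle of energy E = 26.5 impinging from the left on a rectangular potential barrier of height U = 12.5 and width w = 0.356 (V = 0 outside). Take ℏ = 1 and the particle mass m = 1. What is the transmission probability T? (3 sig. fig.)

E > U: inside the barrier k₂ = √(2m(E − U))/ℏ = 5.292, k₂w = 1.884.
Matching at both interfaces gives T⁻¹ = 1 + U² sin²(k₂w) / [4E(E − U)] = 1.095, hence T = 0.913.

T = 0.913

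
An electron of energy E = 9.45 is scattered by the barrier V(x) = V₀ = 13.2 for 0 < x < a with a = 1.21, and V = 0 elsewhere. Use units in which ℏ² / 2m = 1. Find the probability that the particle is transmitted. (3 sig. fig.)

E < V₀: inside the barrier ψ ∝ e^{±κx} with κ = √(2m(V₀ − E))/ℏ = 1.936.
κa = 2.343, sinh(κa) = 5.159.
Matching ψ, ψ′ at both faces gives T = [1 + V₀² sinh²(κa) / (4E(V₀ − E))]⁻¹ = 1/33.72 = 0.0297.

T = 0.0297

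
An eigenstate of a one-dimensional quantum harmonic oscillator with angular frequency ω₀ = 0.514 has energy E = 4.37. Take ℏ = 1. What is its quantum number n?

n = 8

Invert E_n = (n + ½)ℏω₀: n = E/ℏω₀ − ½ = 8.002, so n = 8.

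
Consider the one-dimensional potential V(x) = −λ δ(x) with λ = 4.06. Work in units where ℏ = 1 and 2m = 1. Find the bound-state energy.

The bound state is ψ(x) = √κ e^{−κ|x|}. The derivative jump ψ'(0⁺) − ψ'(0⁻) = −(2mλ/ℏ²)ψ(0) fixes κ = mλ/ℏ² = 2.030.
Then E = −ℏ²κ²/(2m) = −mλ²/(2ℏ²) = -4.121.

E = -4.12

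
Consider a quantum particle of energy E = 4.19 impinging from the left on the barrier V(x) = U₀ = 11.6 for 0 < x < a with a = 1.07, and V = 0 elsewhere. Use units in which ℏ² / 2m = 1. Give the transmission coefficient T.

Since E < U₀ the interior solution is evanescent with decay constant κ = √(2m(U₀ − E))/ℏ = 2.722.
κa = 2.913, sinh(κa) = 9.176.
The exact tunnelling result is T⁻¹ = 1 + U₀² sinh²(κa) / [4E(U₀ − E)] = 92.23, so T = 0.0108.

T = 0.0108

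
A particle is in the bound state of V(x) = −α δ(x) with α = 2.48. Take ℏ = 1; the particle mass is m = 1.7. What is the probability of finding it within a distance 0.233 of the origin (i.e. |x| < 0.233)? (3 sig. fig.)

P = 0.860

The normalised bound state is ψ = √κ e^{−κ|x|} with κ = mα/ℏ² = 4.216.
P(|x| < d) = ∫_{−d}^{d} κ e^{−2κ|x|} dx = 1 − e^{−2κd} = 1 − e^{−1.965} = 0.8598.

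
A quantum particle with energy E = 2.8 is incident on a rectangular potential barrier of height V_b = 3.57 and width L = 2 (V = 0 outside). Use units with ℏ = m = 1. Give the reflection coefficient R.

R = 0.981

E < V_b: inside the barrier ψ ∝ e^{±κx} with κ = √(2m(V_b − E))/ℏ = 1.241.
κL = 2.482, sinh(κL) = 5.940.
The exact tunnelling result is T⁻¹ = 1 + V_b² sinh²(κL) / [4E(V_b − E)] = 53.15, so T = 0.0188.
R = 1 − T = 0.981.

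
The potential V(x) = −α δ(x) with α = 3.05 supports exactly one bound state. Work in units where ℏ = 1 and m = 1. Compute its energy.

E = -4.65

For x ≠ 0 the bound state is ψ ∝ e^{−κ|x|}; integrating the TISE across the delta gives the cusp condition 2κ = 2mα/ℏ², so κ = 3.050.
Then E = −ℏ²κ²/(2m) = −mα²/(2ℏ²) = -4.651.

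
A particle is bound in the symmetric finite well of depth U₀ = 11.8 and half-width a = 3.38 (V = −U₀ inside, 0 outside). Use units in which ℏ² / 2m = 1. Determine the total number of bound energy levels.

N = 8

The dimensionless depth is z₀ = a√(2mU₀)/ℏ = 3.38 × √(11.80) = 11.61.
The even/odd transcendental equations gain one root per π/2 in z₀, giving N = 1 + ⌊2z₀/π⌋ = 1 + ⌊7.392⌋ = 8.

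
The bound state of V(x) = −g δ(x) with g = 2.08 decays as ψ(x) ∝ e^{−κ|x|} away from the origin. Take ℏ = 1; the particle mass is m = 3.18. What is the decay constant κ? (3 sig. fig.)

κ = 6.61

Integrating the TISE across x = 0 gives the cusp condition ψ'(0⁺) − ψ'(0⁻) = −(2mg/ℏ²)ψ(0).
With ψ ∝ e^{−κ|x|} this yields −2κ = −2mg/ℏ², so κ = mg/ℏ² = 6.614.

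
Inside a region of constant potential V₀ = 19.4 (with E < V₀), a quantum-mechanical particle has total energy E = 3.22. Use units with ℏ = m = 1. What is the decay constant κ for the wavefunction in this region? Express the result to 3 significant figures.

κ = 5.69

Since E < V₀ the TISE in this region is ψ'' = κ²ψ with κ = √(2m(V₀ − E))/ℏ.
κ = √(2 × 1 × 16.18) = 5.689.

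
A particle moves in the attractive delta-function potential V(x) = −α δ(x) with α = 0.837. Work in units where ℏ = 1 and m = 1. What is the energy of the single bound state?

E = -0.350

The bound state is ψ(x) = √κ e^{−κ|x|}. The derivative jump ψ'(0⁺) − ψ'(0⁻) = −(2mα/ℏ²)ψ(0) fixes κ = mα/ℏ² = 0.8370.
Then E = −ℏ²κ²/(2m) = −mα²/(2ℏ²) = -0.3503.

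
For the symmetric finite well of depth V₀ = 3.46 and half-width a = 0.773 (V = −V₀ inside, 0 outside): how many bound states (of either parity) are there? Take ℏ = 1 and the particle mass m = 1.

The dimensionless depth is z₀ = a√(2mV₀)/ℏ = 0.773 × √(6.920) = 2.033.
A new bound state (alternating even/odd) appears each time z₀ passes a multiple of π/2, so N = ⌊2z₀/π⌋ + 1 = ⌊1.295⌋ + 1 = 2.

N = 2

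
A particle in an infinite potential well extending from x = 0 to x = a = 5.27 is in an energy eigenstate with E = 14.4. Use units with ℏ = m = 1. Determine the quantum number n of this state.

From E_n = n²π²ℏ²/(2ma²) invert to n = √(2ma²E)/(πℏ).
n = (5.27/π) × √(2 × 1 × 14.4) = 9.002 → n = 9.

n = 9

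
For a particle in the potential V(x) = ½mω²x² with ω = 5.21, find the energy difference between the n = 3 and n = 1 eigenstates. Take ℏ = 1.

E_n = ℏω(n + ½), so ΔE = (3 − 1) ℏω = 2 × 5.21 = 10.42.

ΔE = 10.4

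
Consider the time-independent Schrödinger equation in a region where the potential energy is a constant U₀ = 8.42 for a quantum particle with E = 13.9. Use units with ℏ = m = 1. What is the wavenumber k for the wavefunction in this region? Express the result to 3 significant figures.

With E > U₀ the solution is oscillatory, ψ ∝ e^{±ikx} with k = √(2m(E − U₀))/ℏ.
k = √(2 × 1 × 5.48) = 3.311.

k = 3.31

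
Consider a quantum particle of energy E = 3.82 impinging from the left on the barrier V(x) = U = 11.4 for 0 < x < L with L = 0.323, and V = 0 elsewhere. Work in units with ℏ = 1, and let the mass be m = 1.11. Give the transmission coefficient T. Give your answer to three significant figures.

E < U: inside the barrier ψ ∝ e^{±κx} with κ = √(2m(U − E))/ℏ = 4.102.
κL = 1.325, sinh(κL) = 1.748.
The exact tunnelling result is T⁻¹ = 1 + U² sinh²(κL) / [4E(U − E)] = 4.429, so T = 0.226.

T = 0.226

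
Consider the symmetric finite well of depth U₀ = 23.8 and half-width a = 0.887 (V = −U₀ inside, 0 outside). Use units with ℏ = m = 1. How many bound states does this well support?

The dimensionless depth is z₀ = a√(2mU₀)/ℏ = 0.887 × √(47.60) = 6.120.
The even/odd transcendental equations gain one root per π/2 in z₀, giving N = 1 + ⌊2z₀/π⌋ = 1 + ⌊3.896⌋ = 4.

N = 4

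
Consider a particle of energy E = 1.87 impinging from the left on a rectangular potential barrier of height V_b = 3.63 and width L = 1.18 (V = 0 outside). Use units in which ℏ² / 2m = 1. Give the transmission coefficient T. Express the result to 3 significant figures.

T = 0.160

E < V_b: inside the barrier ψ ∝ e^{±κx} with κ = √(2m(V_b − E))/ℏ = 1.327.
κL = 1.565, sinh(κL) = 2.288.
Matching ψ, ψ′ at both faces gives T = [1 + V_b² sinh²(κL) / (4E(V_b − E))]⁻¹ = 1/6.239 = 0.160.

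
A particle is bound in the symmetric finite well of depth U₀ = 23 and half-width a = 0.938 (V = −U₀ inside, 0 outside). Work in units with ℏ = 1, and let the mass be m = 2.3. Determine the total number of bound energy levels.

N = 7

Define the well-strength parameter z₀ = (a/ℏ)√(2mU₀) = 0.938 × √(2·2.3·23) = 9.648.
A new bound state (alternating even/odd) appears each time z₀ passes a multiple of π/2, so N = ⌊2z₀/π⌋ + 1 = ⌊6.142⌋ + 1 = 7.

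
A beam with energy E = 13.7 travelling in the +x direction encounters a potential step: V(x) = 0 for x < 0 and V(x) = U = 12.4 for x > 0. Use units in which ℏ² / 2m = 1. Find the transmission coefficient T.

T = 0.720

The wavenumbers are k₁ = √(2mE)/ℏ = 3.701 on the left and k₂ = √(2m(E − U))/ℏ = 1.140 on the right.
Matching ψ and ψ′ at x = 0 gives r = (k₁ − k₂)/(k₁ + k₂), so R = r² = 0.2798 and T = 1 − R = 0.7202.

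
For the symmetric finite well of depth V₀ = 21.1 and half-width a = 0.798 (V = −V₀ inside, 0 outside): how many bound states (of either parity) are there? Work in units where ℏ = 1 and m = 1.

N = 4

Define the well-strength parameter z₀ = (a/ℏ)√(2mV₀) = 0.798 × √(2·1·21.1) = 5.184.
A new bound state (alternating even/odd) appears each time z₀ passes a multiple of π/2, so N = ⌊2z₀/π⌋ + 1 = ⌊3.300⌋ + 1 = 4.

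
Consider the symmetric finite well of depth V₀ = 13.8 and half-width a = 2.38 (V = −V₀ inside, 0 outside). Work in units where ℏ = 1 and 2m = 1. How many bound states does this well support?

The dimensionless depth is z₀ = a√(2mV₀)/ℏ = 2.38 × √(13.80) = 8.841.
A new bound state (alternating even/odd) appears each time z₀ passes a multiple of π/2, so N = ⌊2z₀/π⌋ + 1 = ⌊5.629⌋ + 1 = 6.

N = 6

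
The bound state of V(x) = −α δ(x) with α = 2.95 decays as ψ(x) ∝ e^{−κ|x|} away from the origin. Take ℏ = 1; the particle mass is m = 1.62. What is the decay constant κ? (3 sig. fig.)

Integrating the TISE across x = 0 gives the cusp condition ψ'(0⁺) − ψ'(0⁻) = −(2mα/ℏ²)ψ(0).
With ψ ∝ e^{−κ|x|} this yields −2κ = −2mα/ℏ², so κ = mα/ℏ² = 4.779.

κ = 4.78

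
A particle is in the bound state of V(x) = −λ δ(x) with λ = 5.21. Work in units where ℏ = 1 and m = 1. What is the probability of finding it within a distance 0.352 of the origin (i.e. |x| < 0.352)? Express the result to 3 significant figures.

The normalised bound state is ψ = √κ e^{−κ|x|} with κ = mλ/ℏ² = 5.210.
P(|x| < d) = ∫_{−d}^{d} κ e^{−2κ|x|} dx = 1 − e^{−2κd} = 1 − e^{−3.668} = 0.9745.

P = 0.974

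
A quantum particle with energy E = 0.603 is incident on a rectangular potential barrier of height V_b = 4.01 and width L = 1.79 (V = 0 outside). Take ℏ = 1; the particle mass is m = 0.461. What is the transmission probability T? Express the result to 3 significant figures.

T = 0.00359

E < V_b: inside the barrier ψ ∝ e^{±κx} with κ = √(2m(V_b − E))/ℏ = 1.772.
κL = 3.173, sinh(κL) = 11.91.
The exact tunnelling result is T⁻¹ = 1 + V_b² sinh²(κL) / [4E(V_b − E)] = 278.7, so T = 0.00359.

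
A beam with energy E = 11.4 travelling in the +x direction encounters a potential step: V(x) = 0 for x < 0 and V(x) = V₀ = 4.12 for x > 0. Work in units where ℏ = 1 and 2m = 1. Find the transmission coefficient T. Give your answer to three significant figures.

The wavenumbers are k₁ = √(2mE)/ℏ = 3.376 on the left and k₂ = √(2m(E − V₀))/ℏ = 2.698 on the right.
Continuity of ψ and ψ′ at the step yields the reflection amplitude r = (k₁ − k₂)/(k₁ + k₂) = 0.1117; thus R = |r|² = 0.01247, T = 0.9875.

T = 0.988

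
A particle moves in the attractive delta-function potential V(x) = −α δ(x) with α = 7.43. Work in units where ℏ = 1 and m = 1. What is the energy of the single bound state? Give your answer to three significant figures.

For x ≠ 0 the bound state is ψ ∝ e^{−κ|x|}; integrating the TISE across the delta gives the cusp condition 2κ = 2mα/ℏ², so κ = 7.430.
Then E = −ℏ²κ²/(2m) = −mα²/(2ℏ²) = -27.60.

E = -27.6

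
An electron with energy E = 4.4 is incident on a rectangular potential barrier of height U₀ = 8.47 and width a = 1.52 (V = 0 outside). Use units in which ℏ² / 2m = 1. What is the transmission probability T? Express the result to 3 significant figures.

T = 0.00863

E < U₀: inside the barrier ψ ∝ e^{±κx} with κ = √(2m(U₀ − E))/ℏ = 2.017.
κa = 3.066, sinh(κa) = 10.71.
The exact tunnelling result is T⁻¹ = 1 + U₀² sinh²(κa) / [4E(U₀ − E)] = 115.9, so T = 0.00863.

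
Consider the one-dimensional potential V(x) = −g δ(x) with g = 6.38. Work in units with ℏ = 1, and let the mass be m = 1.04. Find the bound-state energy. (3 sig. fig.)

E = -21.2

The bound state is ψ(x) = √κ e^{−κ|x|}. The derivative jump ψ'(0⁺) − ψ'(0⁻) = −(2mg/ℏ²)ψ(0) fixes κ = mg/ℏ² = 6.635.
Then E = −ℏ²κ²/(2m) = −mg²/(2ℏ²) = -21.17.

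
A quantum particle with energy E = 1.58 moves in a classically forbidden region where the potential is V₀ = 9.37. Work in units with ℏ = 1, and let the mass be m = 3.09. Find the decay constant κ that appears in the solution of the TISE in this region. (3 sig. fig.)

κ = 6.94

Since E < V₀ the TISE in this region is ψ'' = κ²ψ with κ = √(2m(V₀ − E))/ℏ.
κ = √(2 × 3.09 × 7.79) = 6.938.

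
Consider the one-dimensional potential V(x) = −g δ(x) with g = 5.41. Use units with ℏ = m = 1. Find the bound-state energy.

E = -14.6

The bound state is ψ(x) = √κ e^{−κ|x|}. The derivative jump ψ'(0⁺) − ψ'(0⁻) = −(2mg/ℏ²)ψ(0) fixes κ = mg/ℏ² = 5.410.
Then E = −ℏ²κ²/(2m) = −mg²/(2ℏ²) = -14.63.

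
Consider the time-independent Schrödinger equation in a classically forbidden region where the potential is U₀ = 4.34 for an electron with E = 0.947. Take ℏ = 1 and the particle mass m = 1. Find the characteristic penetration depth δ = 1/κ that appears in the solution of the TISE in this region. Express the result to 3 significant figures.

Since E < U₀ the TISE in this region is ψ'' = κ²ψ with κ = √(2m(U₀ − E))/ℏ.
κ = √(2 × 1 × 3.393) = 2.605. The penetration depth is δ = 1/κ = 0.384.

δ = 0.384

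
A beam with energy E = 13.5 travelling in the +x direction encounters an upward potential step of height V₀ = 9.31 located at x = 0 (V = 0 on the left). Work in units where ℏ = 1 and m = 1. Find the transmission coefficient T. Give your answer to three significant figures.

T = 0.919

On each side the TISE gives plane waves with k = √(2m(E − V))/ℏ: k₁ = √(2·1·13.5) = 5.196, k₂ = √(2·1·4.19) = 2.895.
Matching ψ and ψ′ at x = 0 gives r = (k₁ − k₂)/(k₁ + k₂), so R = r² = 0.08090 and T = 1 − R = 0.9191.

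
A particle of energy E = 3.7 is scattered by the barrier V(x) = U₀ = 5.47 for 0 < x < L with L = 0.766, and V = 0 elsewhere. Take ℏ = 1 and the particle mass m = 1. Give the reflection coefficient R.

R = 0.820

Since E < U₀ the interior solution is evanescent with decay constant κ = √(2m(U₀ − E))/ℏ = 1.881.
κL = 1.441, sinh(κL) = 1.995.
Matching ψ, ψ′ at both faces gives T = [1 + U₀² sinh²(κL) / (4E(U₀ − E))]⁻¹ = 1/5.544 = 0.180.
R = 1 − T = 0.820.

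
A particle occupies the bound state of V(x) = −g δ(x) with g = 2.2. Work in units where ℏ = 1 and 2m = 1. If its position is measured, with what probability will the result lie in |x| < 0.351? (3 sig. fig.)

The normalised bound state is ψ = √κ e^{−κ|x|} with κ = mg/ℏ² = 1.100.
P(|x| < d) = ∫_{−d}^{d} κ e^{−2κ|x|} dx = 1 − e^{−2κd} = 1 − e^{−0.7722} = 0.5380.

P = 0.538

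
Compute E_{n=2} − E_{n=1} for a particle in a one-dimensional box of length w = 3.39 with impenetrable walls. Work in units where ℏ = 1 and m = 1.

ΔE = 1.29

E_n = n²π²ℏ²/(2mw²), so ΔE = (2² − 1²) π²ℏ²/(2mw²).
ΔE = 3 × π² / (2 × 1 × 3.39²) = 1.288.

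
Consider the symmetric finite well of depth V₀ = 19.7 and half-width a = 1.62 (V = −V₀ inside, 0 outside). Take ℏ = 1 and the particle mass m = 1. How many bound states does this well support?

Define the well-strength parameter z₀ = (a/ℏ)√(2mV₀) = 1.62 × √(2·1·19.7) = 10.17.
The even/odd transcendental equations gain one root per π/2 in z₀, giving N = 1 + ⌊2z₀/π⌋ = 1 + ⌊6.474⌋ = 7.

N = 7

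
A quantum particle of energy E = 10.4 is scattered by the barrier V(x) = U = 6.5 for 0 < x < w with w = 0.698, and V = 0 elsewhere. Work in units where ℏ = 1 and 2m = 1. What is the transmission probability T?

Above the barrier the interior wavenumber is k₂ = √(2m(E − U))/ℏ = 1.975, giving phase k₂w = 1.378.
T = [1 + U² sin²(k₂w) / (4E(E − U))]⁻¹ = 1/1.251 = 0.799.

T = 0.799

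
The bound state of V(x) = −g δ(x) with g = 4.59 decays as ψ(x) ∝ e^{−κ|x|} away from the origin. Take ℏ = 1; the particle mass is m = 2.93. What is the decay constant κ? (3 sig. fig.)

Integrating the TISE across x = 0 gives the cusp condition ψ'(0⁺) − ψ'(0⁻) = −(2mg/ℏ²)ψ(0).
With ψ ∝ e^{−κ|x|} this yields −2κ = −2mg/ℏ², so κ = mg/ℏ² = 13.45.

κ = 13.4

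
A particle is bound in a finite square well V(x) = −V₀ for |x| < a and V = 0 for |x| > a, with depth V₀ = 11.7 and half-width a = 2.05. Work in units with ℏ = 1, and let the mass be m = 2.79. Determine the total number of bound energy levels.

Define the well-strength parameter z₀ = (a/ℏ)√(2mV₀) = 2.05 × √(2·2.79·11.7) = 16.56.
The even/odd transcendental equations gain one root per π/2 in z₀, giving N = 1 + ⌊2z₀/π⌋ = 1 + ⌊10.54⌋ = 11.

N = 11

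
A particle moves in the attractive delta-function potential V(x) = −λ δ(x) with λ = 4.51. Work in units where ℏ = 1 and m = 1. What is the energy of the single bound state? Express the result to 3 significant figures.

E = -10.2

The bound state is ψ(x) = √κ e^{−κ|x|}. The derivative jump ψ'(0⁺) − ψ'(0⁻) = −(2mλ/ℏ²)ψ(0) fixes κ = mλ/ℏ² = 4.510.
Then E = −ℏ²κ²/(2m) = −mλ²/(2ℏ²) = -10.17.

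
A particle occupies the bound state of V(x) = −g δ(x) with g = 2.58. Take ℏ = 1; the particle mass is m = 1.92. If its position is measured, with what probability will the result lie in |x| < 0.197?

The normalised bound state is ψ = √κ e^{−κ|x|} with κ = mg/ℏ² = 4.954.
P(|x| < d) = ∫_{−d}^{d} κ e^{−2κ|x|} dx = 1 − e^{−2κd} = 1 − e^{−1.952} = 0.8580.

P = 0.858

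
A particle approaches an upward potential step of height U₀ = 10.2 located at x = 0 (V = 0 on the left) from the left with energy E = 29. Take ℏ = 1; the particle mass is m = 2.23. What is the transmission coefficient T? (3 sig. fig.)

On each side the TISE gives plane waves with k = √(2m(E − V))/ℏ: k₁ = √(2·2.23·29) = 11.37, k₂ = √(2·2.23·18.8) = 9.157.
Matching ψ and ψ′ at x = 0 gives r = (k₁ − k₂)/(k₁ + k₂), so R = r² = 0.01165 and T = 1 − R = 0.9883.

T = 0.988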